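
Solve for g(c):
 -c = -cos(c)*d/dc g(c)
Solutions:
 g(c) = C1 + Integral(c/cos(c), c)


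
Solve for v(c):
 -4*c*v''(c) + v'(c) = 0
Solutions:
 v(c) = C1 + C2*c^(5/4)


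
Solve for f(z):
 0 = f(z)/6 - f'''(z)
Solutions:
 f(z) = C3*exp(6^(2/3)*z/6) + (C1*sin(2^(2/3)*3^(1/6)*z/4) + C2*cos(2^(2/3)*3^(1/6)*z/4))*exp(-6^(2/3)*z/12)


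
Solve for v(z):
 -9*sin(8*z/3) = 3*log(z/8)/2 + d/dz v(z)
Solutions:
 v(z) = C1 - 3*z*log(z)/2 + 3*z/2 + 9*z*log(2)/2 + 27*cos(8*z/3)/8


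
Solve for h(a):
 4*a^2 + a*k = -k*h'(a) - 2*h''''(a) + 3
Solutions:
 h(a) = C1 + C2*exp(2^(2/3)*a*(-k)^(1/3)/2) + C3*exp(2^(2/3)*a*(-k)^(1/3)*(-1 + sqrt(3)*I)/4) + C4*exp(-2^(2/3)*a*(-k)^(1/3)*(1 + sqrt(3)*I)/4) - 4*a^3/(3*k) - a^2/2 + 3*a/k


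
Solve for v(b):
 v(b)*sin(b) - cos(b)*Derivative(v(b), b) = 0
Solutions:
 v(b) = C1/cos(b)


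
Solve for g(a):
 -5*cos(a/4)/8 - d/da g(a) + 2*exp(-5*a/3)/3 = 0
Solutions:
 g(a) = C1 - 5*sin(a/4)/2 - 2*exp(-5*a/3)/5


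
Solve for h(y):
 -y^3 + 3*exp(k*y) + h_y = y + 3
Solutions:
 h(y) = C1 + y^4/4 + y^2/2 + 3*y - 3*exp(k*y)/k


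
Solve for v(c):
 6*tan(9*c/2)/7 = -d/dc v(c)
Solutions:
 v(c) = C1 + 4*log(cos(9*c/2))/21


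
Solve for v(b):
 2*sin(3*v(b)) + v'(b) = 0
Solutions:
 v(b) = -acos((-C1 - exp(12*b))/(C1 - exp(12*b)))/3 + 2*pi/3
 v(b) = acos((-C1 - exp(12*b))/(C1 - exp(12*b)))/3


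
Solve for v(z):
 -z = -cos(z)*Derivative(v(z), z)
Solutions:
 v(z) = C1 + Integral(z/cos(z), z)


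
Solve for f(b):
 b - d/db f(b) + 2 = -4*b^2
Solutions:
 f(b) = C1 + 4*b^3/3 + b^2/2 + 2*b


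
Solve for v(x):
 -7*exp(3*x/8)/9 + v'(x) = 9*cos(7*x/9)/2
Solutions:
 v(x) = C1 + 56*exp(3*x/8)/27 + 81*sin(7*x/9)/14


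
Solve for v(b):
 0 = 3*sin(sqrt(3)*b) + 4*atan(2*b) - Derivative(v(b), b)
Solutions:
 v(b) = C1 + 4*b*atan(2*b) - log(4*b^2 + 1) - sqrt(3)*cos(sqrt(3)*b)


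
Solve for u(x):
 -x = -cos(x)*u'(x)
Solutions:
 u(x) = C1 + Integral(x/cos(x), x)


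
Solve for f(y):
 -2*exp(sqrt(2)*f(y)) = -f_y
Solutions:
 f(y) = sqrt(2)*(2*log(-1/(C1 + 2*y)) - log(2))/4


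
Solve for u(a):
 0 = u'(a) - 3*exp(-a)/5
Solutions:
 u(a) = C1 - 3*exp(-a)/5


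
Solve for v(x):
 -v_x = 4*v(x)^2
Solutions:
 v(x) = 1/(C1 + 4*x)


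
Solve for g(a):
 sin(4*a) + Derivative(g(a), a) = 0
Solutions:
 g(a) = C1 + cos(4*a)/4


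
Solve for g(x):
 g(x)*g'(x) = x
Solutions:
 g(x) = -sqrt(C1 + x^2)
 g(x) = sqrt(C1 + x^2)


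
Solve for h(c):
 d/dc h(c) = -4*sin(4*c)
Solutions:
 h(c) = C1 + cos(4*c)


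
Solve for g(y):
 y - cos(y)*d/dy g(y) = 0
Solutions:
 g(y) = C1 + Integral(y/cos(y), y)


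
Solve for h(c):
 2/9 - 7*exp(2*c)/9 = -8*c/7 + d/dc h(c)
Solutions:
 h(c) = C1 + 4*c^2/7 + 2*c/9 - 7*exp(2*c)/18


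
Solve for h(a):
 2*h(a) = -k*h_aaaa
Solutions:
 h(a) = C1*exp(-2^(1/4)*a*(-1/k)^(1/4)) + C2*exp(2^(1/4)*a*(-1/k)^(1/4)) + C3*exp(-2^(1/4)*I*a*(-1/k)^(1/4)) + C4*exp(2^(1/4)*I*a*(-1/k)^(1/4))


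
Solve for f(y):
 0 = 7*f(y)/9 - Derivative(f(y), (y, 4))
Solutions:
 f(y) = C1*exp(-sqrt(3)*7^(1/4)*y/3) + C2*exp(sqrt(3)*7^(1/4)*y/3) + C3*sin(sqrt(3)*7^(1/4)*y/3) + C4*cos(sqrt(3)*7^(1/4)*y/3)


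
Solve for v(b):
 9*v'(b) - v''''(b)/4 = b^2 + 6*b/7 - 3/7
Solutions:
 v(b) = C1 + C4*exp(6^(2/3)*b) + b^3/27 + b^2/21 - b/21 + (C2*sin(3*2^(2/3)*3^(1/6)*b/2) + C3*cos(3*2^(2/3)*3^(1/6)*b/2))*exp(-6^(2/3)*b/2)


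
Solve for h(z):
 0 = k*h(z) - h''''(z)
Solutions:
 h(z) = C1*exp(-k^(1/4)*z) + C2*exp(k^(1/4)*z) + C3*exp(-I*k^(1/4)*z) + C4*exp(I*k^(1/4)*z)


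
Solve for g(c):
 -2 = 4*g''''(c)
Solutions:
 g(c) = C1 + C2*c + C3*c^2 + C4*c^3 - c^4/48


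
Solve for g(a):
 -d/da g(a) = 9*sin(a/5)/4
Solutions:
 g(a) = C1 + 45*cos(a/5)/4


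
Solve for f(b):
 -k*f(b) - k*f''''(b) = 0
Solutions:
 f(b) = (C1*sin(sqrt(2)*b/2) + C2*cos(sqrt(2)*b/2))*exp(-sqrt(2)*b/2) + (C3*sin(sqrt(2)*b/2) + C4*cos(sqrt(2)*b/2))*exp(sqrt(2)*b/2)


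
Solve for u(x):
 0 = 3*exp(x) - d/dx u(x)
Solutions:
 u(x) = C1 + 3*exp(x)


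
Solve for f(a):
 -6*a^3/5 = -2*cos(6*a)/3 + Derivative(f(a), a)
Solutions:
 f(a) = C1 - 3*a^4/10 + sin(6*a)/9


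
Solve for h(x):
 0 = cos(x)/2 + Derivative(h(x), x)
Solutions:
 h(x) = C1 - sin(x)/2


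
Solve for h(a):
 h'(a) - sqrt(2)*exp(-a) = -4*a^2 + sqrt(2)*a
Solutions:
 h(a) = C1 - 4*a^3/3 + sqrt(2)*a^2/2 - sqrt(2)*exp(-a)


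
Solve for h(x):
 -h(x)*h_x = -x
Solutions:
 h(x) = -sqrt(C1 + x^2)
 h(x) = sqrt(C1 + x^2)


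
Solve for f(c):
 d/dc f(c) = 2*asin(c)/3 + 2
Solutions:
 f(c) = C1 + 2*c*asin(c)/3 + 2*c + 2*sqrt(1 - c^2)/3


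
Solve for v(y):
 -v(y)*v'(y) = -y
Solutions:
 v(y) = -sqrt(C1 + y^2)
 v(y) = sqrt(C1 + y^2)


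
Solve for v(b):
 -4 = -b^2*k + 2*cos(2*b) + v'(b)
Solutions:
 v(b) = C1 + b^3*k/3 - 4*b - sin(2*b)


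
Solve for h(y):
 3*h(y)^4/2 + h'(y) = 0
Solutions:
 h(y) = 2^(1/3)*(1/(C1 + 9*y))^(1/3)
 h(y) = 2^(1/3)*(-3^(2/3) - 3*3^(1/6)*I)*(1/(C1 + 3*y))^(1/3)/6
 h(y) = 2^(1/3)*(-3^(2/3) + 3*3^(1/6)*I)*(1/(C1 + 3*y))^(1/3)/6


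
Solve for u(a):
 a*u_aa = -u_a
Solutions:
 u(a) = C1 + C2*log(a)


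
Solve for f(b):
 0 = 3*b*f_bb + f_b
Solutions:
 f(b) = C1 + C2*b^(2/3)


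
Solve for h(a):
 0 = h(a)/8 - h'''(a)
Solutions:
 h(a) = C3*exp(a/2) + (C1*sin(sqrt(3)*a/4) + C2*cos(sqrt(3)*a/4))*exp(-a/4)


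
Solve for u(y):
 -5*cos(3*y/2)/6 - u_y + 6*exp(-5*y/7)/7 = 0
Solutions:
 u(y) = C1 - 5*sin(3*y/2)/9 - 6*exp(-5*y/7)/5


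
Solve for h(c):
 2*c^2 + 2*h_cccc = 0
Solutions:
 h(c) = C1 + C2*c + C3*c^2 + C4*c^3 - c^6/360


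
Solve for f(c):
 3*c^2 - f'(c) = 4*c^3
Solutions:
 f(c) = C1 - c^4 + c^3


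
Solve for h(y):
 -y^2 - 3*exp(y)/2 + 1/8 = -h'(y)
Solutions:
 h(y) = C1 + y^3/3 - y/8 + 3*exp(y)/2


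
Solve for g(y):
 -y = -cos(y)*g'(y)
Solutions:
 g(y) = C1 + Integral(y/cos(y), y)


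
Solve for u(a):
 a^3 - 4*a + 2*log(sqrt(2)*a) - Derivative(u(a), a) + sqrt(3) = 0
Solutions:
 u(a) = C1 + a^4/4 - 2*a^2 + 2*a*log(a) - 2*a + a*log(2) + sqrt(3)*a


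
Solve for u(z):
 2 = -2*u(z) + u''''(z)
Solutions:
 u(z) = C1*exp(-2^(1/4)*z) + C2*exp(2^(1/4)*z) + C3*sin(2^(1/4)*z) + C4*cos(2^(1/4)*z) - 1


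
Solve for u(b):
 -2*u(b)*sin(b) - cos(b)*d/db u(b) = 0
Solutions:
 u(b) = C1*cos(b)^2


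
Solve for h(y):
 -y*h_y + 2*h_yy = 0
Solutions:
 h(y) = C1 + C2*erfi(y/2)


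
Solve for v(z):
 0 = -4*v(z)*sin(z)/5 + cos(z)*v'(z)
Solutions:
 v(z) = C1/cos(z)^(4/5)


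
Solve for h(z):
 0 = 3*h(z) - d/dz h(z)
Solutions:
 h(z) = C1*exp(3*z)


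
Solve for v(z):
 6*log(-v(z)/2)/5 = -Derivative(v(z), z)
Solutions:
 5*Integral(1/(log(-_y) - log(2)), (_y, v(z)))/6 = C1 - z


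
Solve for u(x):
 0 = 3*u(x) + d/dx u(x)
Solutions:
 u(x) = C1*exp(-3*x)


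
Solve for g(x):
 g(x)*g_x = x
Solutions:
 g(x) = -sqrt(C1 + x^2)
 g(x) = sqrt(C1 + x^2)


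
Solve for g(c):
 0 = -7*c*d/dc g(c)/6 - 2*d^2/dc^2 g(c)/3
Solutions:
 g(c) = C1 + C2*erf(sqrt(14)*c/4)


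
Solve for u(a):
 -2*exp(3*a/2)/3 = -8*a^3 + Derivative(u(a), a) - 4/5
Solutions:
 u(a) = C1 + 2*a^4 + 4*a/5 - 4*exp(3*a/2)/9


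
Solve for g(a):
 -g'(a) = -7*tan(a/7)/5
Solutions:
 g(a) = C1 - 49*log(cos(a/7))/5


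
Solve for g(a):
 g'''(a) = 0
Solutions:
 g(a) = C1 + C2*a + C3*a^2


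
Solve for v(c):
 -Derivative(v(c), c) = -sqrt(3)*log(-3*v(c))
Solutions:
 -sqrt(3)*Integral(1/(log(-_y) + log(3)), (_y, v(c)))/3 = C1 - c


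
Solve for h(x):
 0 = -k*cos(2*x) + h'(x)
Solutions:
 h(x) = C1 + k*sin(2*x)/2


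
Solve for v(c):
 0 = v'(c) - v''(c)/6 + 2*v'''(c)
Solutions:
 v(c) = C1 + (C2*sin(sqrt(287)*c/24) + C3*cos(sqrt(287)*c/24))*exp(c/24)


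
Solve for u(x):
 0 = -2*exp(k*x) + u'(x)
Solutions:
 u(x) = C1 + 2*exp(k*x)/k


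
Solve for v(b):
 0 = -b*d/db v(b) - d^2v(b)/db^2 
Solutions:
 v(b) = C1 + C2*erf(sqrt(2)*b/2)


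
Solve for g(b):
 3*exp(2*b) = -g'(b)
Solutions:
 g(b) = C1 - 3*exp(2*b)/2


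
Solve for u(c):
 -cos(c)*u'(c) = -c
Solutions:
 u(c) = C1 + Integral(c/cos(c), c)


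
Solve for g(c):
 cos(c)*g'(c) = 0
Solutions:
 g(c) = C1


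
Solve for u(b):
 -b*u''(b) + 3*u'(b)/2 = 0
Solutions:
 u(b) = C1 + C2*b^(5/2)


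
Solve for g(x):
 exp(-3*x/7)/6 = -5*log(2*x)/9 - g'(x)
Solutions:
 g(x) = C1 - 5*x*log(x)/9 + 5*x*(1 - log(2))/9 + 7*exp(-3*x/7)/18


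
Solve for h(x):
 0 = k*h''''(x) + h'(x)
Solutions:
 h(x) = C1 + C2*exp(x*(-1/k)^(1/3)) + C3*exp(x*(-1/k)^(1/3)*(-1 + sqrt(3)*I)/2) + C4*exp(-x*(-1/k)^(1/3)*(1 + sqrt(3)*I)/2)


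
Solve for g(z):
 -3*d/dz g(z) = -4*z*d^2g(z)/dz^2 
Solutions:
 g(z) = C1 + C2*z^(7/4)


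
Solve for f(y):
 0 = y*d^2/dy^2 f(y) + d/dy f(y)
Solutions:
 f(y) = C1 + C2*log(y)


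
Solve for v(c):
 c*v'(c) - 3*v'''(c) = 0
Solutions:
 v(c) = C1 + Integral(C2*airyai(3^(2/3)*c/3) + C3*airybi(3^(2/3)*c/3), c)


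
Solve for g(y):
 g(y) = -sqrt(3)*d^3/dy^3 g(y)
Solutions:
 g(y) = C3*exp(-3^(5/6)*y/3) + (C1*sin(3^(1/3)*y/2) + C2*cos(3^(1/3)*y/2))*exp(3^(5/6)*y/6)


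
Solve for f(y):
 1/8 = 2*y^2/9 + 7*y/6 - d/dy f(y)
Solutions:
 f(y) = C1 + 2*y^3/27 + 7*y^2/12 - y/8


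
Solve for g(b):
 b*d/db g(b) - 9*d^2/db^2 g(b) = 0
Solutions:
 g(b) = C1 + C2*erfi(sqrt(2)*b/6)


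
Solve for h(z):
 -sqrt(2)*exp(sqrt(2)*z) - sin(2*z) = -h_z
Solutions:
 h(z) = C1 + exp(sqrt(2)*z) - cos(2*z)/2


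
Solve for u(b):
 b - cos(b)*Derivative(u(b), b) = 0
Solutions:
 u(b) = C1 + Integral(b/cos(b), b)


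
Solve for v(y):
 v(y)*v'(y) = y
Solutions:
 v(y) = -sqrt(C1 + y^2)
 v(y) = sqrt(C1 + y^2)


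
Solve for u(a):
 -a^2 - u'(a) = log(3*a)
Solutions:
 u(a) = C1 - a^3/3 - a*log(a) - a*log(3) + a


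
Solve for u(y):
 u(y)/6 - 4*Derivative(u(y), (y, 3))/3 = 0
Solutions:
 u(y) = C3*exp(y/2) + (C1*sin(sqrt(3)*y/4) + C2*cos(sqrt(3)*y/4))*exp(-y/4)


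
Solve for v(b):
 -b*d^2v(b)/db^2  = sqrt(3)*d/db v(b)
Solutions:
 v(b) = C1 + C2*b^(1 - sqrt(3))


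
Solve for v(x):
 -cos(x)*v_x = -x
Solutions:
 v(x) = C1 + Integral(x/cos(x), x)


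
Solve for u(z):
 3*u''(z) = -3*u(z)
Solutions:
 u(z) = C1*sin(z) + C2*cos(z)


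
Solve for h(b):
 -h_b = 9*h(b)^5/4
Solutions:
 h(b) = -I*(1/(C1 + 9*b))^(1/4)
 h(b) = I*(1/(C1 + 9*b))^(1/4)
 h(b) = -(1/(C1 + 9*b))^(1/4)
 h(b) = (1/(C1 + 9*b))^(1/4)


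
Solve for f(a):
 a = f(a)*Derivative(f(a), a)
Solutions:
 f(a) = -sqrt(C1 + a^2)
 f(a) = sqrt(C1 + a^2)


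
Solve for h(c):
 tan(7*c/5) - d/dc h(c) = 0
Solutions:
 h(c) = C1 - 5*log(cos(7*c/5))/7


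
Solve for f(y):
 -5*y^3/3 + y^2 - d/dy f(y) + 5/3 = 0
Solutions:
 f(y) = C1 - 5*y^4/12 + y^3/3 + 5*y/3


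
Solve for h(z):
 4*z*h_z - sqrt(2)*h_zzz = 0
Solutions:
 h(z) = C1 + Integral(C2*airyai(sqrt(2)*z) + C3*airybi(sqrt(2)*z), z)


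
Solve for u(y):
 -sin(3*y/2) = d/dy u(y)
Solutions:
 u(y) = C1 + 2*cos(3*y/2)/3


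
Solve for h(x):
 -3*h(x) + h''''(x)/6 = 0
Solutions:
 h(x) = C1*exp(-2^(1/4)*sqrt(3)*x) + C2*exp(2^(1/4)*sqrt(3)*x) + C3*sin(2^(1/4)*sqrt(3)*x) + C4*cos(2^(1/4)*sqrt(3)*x)


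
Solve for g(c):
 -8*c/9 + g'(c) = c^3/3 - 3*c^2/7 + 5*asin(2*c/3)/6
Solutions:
 g(c) = C1 + c^4/12 - c^3/7 + 4*c^2/9 + 5*c*asin(2*c/3)/6 + 5*sqrt(9 - 4*c^2)/12


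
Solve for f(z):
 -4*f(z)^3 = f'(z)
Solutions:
 f(z) = -sqrt(2)*sqrt(-1/(C1 - 4*z))/2
 f(z) = sqrt(2)*sqrt(-1/(C1 - 4*z))/2


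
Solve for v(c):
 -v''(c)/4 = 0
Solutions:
 v(c) = C1 + C2*c


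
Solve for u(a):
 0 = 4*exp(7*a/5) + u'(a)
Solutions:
 u(a) = C1 - 20*exp(7*a/5)/7


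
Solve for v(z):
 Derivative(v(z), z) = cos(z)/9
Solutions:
 v(z) = C1 + sin(z)/9


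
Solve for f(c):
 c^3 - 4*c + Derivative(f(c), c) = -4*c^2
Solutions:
 f(c) = C1 - c^4/4 - 4*c^3/3 + 2*c^2


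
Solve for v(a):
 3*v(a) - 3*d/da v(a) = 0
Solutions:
 v(a) = C1*exp(a)


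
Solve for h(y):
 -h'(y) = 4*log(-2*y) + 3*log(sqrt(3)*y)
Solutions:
 h(y) = C1 - 7*y*log(y) + y*(-log(48) - log(3)/2 + 7 - 4*I*pi)


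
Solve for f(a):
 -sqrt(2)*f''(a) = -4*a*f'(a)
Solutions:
 f(a) = C1 + C2*erfi(2^(1/4)*a)


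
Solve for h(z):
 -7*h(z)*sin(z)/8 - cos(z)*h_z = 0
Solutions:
 h(z) = C1*cos(z)^(7/8)


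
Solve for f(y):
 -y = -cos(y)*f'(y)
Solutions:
 f(y) = C1 + Integral(y/cos(y), y)


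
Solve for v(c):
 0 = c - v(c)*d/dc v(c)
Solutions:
 v(c) = -sqrt(C1 + c^2)
 v(c) = sqrt(C1 + c^2)


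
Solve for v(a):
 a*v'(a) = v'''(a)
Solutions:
 v(a) = C1 + Integral(C2*airyai(a) + C3*airybi(a), a)


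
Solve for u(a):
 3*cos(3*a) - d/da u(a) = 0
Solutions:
 u(a) = C1 + sin(3*a)


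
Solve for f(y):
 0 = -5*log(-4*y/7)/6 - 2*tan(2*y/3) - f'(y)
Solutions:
 f(y) = C1 - 5*y*log(-y)/6 - 5*y*log(2)/3 + 5*y/6 + 5*y*log(7)/6 + 3*log(cos(2*y/3))


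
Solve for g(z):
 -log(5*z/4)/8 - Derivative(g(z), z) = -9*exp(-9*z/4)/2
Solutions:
 g(z) = C1 - z*log(z)/8 + z*(-log(5) + 1 + 2*log(2))/8 - 2*exp(-9*z/4)


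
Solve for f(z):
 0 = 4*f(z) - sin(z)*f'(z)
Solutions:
 f(z) = C1*(cos(z)^2 - 2*cos(z) + 1)/(cos(z)^2 + 2*cos(z) + 1)


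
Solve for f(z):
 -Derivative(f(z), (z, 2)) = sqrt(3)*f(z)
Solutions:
 f(z) = C1*sin(3^(1/4)*z) + C2*cos(3^(1/4)*z)


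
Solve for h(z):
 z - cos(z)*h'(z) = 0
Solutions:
 h(z) = C1 + Integral(z/cos(z), z)


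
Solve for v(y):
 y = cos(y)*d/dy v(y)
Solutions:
 v(y) = C1 + Integral(y/cos(y), y)


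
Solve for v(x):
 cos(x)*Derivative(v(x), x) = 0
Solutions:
 v(x) = C1


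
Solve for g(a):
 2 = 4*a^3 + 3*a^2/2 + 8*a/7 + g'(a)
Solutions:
 g(a) = C1 - a^4 - a^3/2 - 4*a^2/7 + 2*a


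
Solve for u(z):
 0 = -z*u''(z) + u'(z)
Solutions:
 u(z) = C1 + C2*z^2


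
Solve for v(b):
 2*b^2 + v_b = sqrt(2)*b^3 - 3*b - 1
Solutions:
 v(b) = C1 + sqrt(2)*b^4/4 - 2*b^3/3 - 3*b^2/2 - b


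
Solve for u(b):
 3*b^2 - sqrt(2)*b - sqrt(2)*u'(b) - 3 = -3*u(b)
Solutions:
 u(b) = C1*exp(3*sqrt(2)*b/2) - b^2 - sqrt(2)*b/3 + 7/9


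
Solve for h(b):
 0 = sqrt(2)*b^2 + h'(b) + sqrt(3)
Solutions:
 h(b) = C1 - sqrt(2)*b^3/3 - sqrt(3)*b


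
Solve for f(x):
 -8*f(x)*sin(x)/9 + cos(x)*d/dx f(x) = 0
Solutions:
 f(x) = C1/cos(x)^(8/9)


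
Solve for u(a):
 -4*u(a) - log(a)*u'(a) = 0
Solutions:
 u(a) = C1*exp(-4*li(a))


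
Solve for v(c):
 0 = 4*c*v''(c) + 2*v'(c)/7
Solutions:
 v(c) = C1 + C2*c^(13/14)


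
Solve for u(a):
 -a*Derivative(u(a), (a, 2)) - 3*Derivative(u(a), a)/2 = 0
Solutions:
 u(a) = C1 + C2/sqrt(a)


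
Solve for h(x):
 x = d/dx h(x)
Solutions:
 h(x) = C1 + x^2/2


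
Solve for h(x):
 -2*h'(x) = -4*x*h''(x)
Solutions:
 h(x) = C1 + C2*x^(3/2)


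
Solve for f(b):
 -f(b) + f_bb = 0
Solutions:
 f(b) = C1*exp(-b) + C2*exp(b)


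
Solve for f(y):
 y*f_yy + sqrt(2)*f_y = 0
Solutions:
 f(y) = C1 + C2*y^(1 - sqrt(2))


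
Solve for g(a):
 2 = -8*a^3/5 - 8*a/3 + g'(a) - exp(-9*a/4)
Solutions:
 g(a) = C1 + 2*a^4/5 + 4*a^2/3 + 2*a - 4*exp(-9*a/4)/9


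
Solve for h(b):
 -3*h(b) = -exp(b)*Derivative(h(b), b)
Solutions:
 h(b) = C1*exp(-3*exp(-b))


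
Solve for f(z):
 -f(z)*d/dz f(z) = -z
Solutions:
 f(z) = -sqrt(C1 + z^2)
 f(z) = sqrt(C1 + z^2)


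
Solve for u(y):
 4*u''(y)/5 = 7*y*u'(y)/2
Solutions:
 u(y) = C1 + C2*erfi(sqrt(35)*y/4)


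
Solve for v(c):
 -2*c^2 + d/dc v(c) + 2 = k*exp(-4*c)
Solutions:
 v(c) = C1 + 2*c^3/3 - 2*c - k*exp(-4*c)/4


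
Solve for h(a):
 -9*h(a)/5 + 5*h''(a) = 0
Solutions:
 h(a) = C1*exp(-3*a/5) + C2*exp(3*a/5)


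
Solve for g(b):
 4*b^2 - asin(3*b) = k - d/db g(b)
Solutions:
 g(b) = C1 - 4*b^3/3 + b*k + b*asin(3*b) + sqrt(1 - 9*b^2)/3


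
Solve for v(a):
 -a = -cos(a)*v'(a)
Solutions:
 v(a) = C1 + Integral(a/cos(a), a)


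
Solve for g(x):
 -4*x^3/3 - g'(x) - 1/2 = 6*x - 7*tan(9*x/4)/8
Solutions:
 g(x) = C1 - x^4/3 - 3*x^2 - x/2 - 7*log(cos(9*x/4))/18


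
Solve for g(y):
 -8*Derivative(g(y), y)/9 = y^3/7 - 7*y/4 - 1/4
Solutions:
 g(y) = C1 - 9*y^4/224 + 63*y^2/64 + 9*y/32


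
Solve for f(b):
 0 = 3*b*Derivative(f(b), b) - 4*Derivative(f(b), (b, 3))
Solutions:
 f(b) = C1 + Integral(C2*airyai(6^(1/3)*b/2) + C3*airybi(6^(1/3)*b/2), b)


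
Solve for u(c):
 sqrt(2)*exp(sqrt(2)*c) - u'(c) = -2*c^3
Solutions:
 u(c) = C1 + c^4/2 + exp(sqrt(2)*c)


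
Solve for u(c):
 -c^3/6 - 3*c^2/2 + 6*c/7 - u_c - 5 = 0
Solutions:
 u(c) = C1 - c^4/24 - c^3/2 + 3*c^2/7 - 5*c


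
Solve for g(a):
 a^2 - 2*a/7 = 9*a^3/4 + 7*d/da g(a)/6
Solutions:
 g(a) = C1 - 27*a^4/56 + 2*a^3/7 - 6*a^2/49


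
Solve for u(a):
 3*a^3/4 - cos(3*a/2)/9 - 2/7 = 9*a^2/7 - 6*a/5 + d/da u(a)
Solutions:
 u(a) = C1 + 3*a^4/16 - 3*a^3/7 + 3*a^2/5 - 2*a/7 - 2*sin(3*a/2)/27


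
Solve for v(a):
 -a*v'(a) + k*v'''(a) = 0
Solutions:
 v(a) = C1 + Integral(C2*airyai(a*(1/k)^(1/3)) + C3*airybi(a*(1/k)^(1/3)), a)


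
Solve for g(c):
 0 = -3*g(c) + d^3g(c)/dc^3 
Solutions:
 g(c) = C3*exp(3^(1/3)*c) + (C1*sin(3^(5/6)*c/2) + C2*cos(3^(5/6)*c/2))*exp(-3^(1/3)*c/2)


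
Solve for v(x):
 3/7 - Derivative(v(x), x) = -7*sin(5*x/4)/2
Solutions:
 v(x) = C1 + 3*x/7 - 14*cos(5*x/4)/5


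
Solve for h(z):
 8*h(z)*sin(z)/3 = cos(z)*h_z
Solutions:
 h(z) = C1/cos(z)^(8/3)


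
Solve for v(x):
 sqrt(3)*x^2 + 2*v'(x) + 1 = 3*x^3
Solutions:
 v(x) = C1 + 3*x^4/8 - sqrt(3)*x^3/6 - x/2


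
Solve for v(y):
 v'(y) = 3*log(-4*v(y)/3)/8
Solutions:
 -8*Integral(1/(log(-_y) - log(3) + 2*log(2)), (_y, v(y)))/3 = C1 - y


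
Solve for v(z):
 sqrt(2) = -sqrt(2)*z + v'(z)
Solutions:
 v(z) = C1 + sqrt(2)*z^2/2 + sqrt(2)*z


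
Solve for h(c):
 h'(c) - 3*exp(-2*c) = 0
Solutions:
 h(c) = C1 - 3*exp(-2*c)/2


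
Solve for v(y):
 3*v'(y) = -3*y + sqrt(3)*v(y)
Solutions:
 v(y) = C1*exp(sqrt(3)*y/3) + sqrt(3)*y + 3


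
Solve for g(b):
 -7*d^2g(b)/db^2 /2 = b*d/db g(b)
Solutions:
 g(b) = C1 + C2*erf(sqrt(7)*b/7)


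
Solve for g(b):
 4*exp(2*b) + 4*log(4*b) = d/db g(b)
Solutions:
 g(b) = C1 + 4*b*log(b) + 4*b*(-1 + 2*log(2)) + 2*exp(2*b)


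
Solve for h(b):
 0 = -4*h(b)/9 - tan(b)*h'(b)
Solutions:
 h(b) = C1/sin(b)^(4/9)


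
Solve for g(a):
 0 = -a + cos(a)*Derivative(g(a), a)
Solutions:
 g(a) = C1 + Integral(a/cos(a), a)


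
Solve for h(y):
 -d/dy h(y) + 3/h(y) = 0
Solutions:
 h(y) = -sqrt(C1 + 6*y)
 h(y) = sqrt(C1 + 6*y)


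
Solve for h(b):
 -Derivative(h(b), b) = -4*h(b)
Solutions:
 h(b) = C1*exp(4*b)


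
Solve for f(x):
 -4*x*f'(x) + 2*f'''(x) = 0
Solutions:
 f(x) = C1 + Integral(C2*airyai(2^(1/3)*x) + C3*airybi(2^(1/3)*x), x)


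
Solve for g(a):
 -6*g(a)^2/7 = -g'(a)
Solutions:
 g(a) = -7/(C1 + 6*a)


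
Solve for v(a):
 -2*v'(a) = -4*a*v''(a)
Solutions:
 v(a) = C1 + C2*a^(3/2)


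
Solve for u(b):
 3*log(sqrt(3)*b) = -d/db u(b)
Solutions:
 u(b) = C1 - 3*b*log(b) - 3*b*log(3)/2 + 3*b


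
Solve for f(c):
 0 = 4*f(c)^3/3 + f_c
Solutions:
 f(c) = -sqrt(6)*sqrt(-1/(C1 - 4*c))/2
 f(c) = sqrt(6)*sqrt(-1/(C1 - 4*c))/2


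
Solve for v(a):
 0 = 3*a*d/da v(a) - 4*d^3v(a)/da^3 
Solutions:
 v(a) = C1 + Integral(C2*airyai(6^(1/3)*a/2) + C3*airybi(6^(1/3)*a/2), a)


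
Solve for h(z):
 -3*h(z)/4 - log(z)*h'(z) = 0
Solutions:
 h(z) = C1*exp(-3*li(z)/4)


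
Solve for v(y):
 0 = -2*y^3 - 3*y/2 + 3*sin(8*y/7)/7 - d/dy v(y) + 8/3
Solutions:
 v(y) = C1 - y^4/2 - 3*y^2/4 + 8*y/3 - 3*cos(8*y/7)/8


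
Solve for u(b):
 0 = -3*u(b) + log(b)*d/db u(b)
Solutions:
 u(b) = C1*exp(3*li(b))


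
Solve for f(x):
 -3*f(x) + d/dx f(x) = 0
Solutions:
 f(x) = C1*exp(3*x)


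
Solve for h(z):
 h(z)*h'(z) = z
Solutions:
 h(z) = -sqrt(C1 + z^2)
 h(z) = sqrt(C1 + z^2)


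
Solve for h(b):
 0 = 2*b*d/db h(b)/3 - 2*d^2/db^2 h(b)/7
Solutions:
 h(b) = C1 + C2*erfi(sqrt(42)*b/6)


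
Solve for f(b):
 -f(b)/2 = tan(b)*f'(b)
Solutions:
 f(b) = C1/sqrt(sin(b))


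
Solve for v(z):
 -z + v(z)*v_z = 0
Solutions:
 v(z) = -sqrt(C1 + z^2)
 v(z) = sqrt(C1 + z^2)


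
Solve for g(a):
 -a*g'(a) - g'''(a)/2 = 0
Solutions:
 g(a) = C1 + Integral(C2*airyai(-2^(1/3)*a) + C3*airybi(-2^(1/3)*a), a)


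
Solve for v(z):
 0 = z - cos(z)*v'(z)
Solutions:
 v(z) = C1 + Integral(z/cos(z), z)


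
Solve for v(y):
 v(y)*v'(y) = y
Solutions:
 v(y) = -sqrt(C1 + y^2)
 v(y) = sqrt(C1 + y^2)


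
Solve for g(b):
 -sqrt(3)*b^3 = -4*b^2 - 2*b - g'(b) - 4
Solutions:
 g(b) = C1 + sqrt(3)*b^4/4 - 4*b^3/3 - b^2 - 4*b


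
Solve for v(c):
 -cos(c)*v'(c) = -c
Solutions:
 v(c) = C1 + Integral(c/cos(c), c)


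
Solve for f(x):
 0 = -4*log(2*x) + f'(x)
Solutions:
 f(x) = C1 + 4*x*log(x) - 4*x + x*log(16)


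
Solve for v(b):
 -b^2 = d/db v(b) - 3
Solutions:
 v(b) = C1 - b^3/3 + 3*b


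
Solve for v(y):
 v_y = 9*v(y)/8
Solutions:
 v(y) = C1*exp(9*y/8)


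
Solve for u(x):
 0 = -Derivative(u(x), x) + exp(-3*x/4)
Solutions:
 u(x) = C1 - 4*exp(-3*x/4)/3


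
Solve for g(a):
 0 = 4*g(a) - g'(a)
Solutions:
 g(a) = C1*exp(4*a)


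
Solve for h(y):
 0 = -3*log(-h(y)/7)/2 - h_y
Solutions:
 2*Integral(1/(log(-_y) - log(7)), (_y, h(y)))/3 = C1 - y


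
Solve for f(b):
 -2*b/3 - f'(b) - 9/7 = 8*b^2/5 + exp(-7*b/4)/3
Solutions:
 f(b) = C1 - 8*b^3/15 - b^2/3 - 9*b/7 + 4*exp(-7*b/4)/21


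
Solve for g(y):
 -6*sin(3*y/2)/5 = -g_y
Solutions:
 g(y) = C1 - 4*cos(3*y/2)/5


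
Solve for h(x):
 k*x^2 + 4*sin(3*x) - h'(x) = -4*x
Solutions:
 h(x) = C1 + k*x^3/3 + 2*x^2 - 4*cos(3*x)/3


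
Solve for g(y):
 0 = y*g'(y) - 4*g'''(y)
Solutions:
 g(y) = C1 + Integral(C2*airyai(2^(1/3)*y/2) + C3*airybi(2^(1/3)*y/2), y)


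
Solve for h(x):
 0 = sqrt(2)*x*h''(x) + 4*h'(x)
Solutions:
 h(x) = C1 + C2*x^(1 - 2*sqrt(2))


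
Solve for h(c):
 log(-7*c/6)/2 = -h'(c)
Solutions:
 h(c) = C1 - c*log(-c)/2 + c*(-log(7) + 1 + log(6))/2


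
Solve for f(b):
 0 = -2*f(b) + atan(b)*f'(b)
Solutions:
 f(b) = C1*exp(2*Integral(1/atan(b), b))


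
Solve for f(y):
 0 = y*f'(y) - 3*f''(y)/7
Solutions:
 f(y) = C1 + C2*erfi(sqrt(42)*y/6)


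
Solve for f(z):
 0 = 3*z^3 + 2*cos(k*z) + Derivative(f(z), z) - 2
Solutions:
 f(z) = C1 - 3*z^4/4 + 2*z - 2*sin(k*z)/k


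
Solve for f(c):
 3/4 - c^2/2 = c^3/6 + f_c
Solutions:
 f(c) = C1 - c^4/24 - c^3/6 + 3*c/4


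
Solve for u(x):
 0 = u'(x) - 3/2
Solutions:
 u(x) = C1 + 3*x/2


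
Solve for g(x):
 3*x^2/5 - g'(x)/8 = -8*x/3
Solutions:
 g(x) = C1 + 8*x^3/5 + 32*x^2/3


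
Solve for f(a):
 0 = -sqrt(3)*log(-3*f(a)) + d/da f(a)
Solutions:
 -sqrt(3)*Integral(1/(log(-_y) + log(3)), (_y, f(a)))/3 = C1 - a


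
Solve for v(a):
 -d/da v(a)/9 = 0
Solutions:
 v(a) = C1


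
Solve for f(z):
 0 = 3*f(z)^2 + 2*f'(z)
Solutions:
 f(z) = 2/(C1 + 3*z)


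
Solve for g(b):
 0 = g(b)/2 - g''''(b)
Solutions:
 g(b) = C1*exp(-2^(3/4)*b/2) + C2*exp(2^(3/4)*b/2) + C3*sin(2^(3/4)*b/2) + C4*cos(2^(3/4)*b/2)


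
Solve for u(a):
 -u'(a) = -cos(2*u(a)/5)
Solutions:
 -a - 5*log(sin(2*u(a)/5) - 1)/4 + 5*log(sin(2*u(a)/5) + 1)/4 = C1


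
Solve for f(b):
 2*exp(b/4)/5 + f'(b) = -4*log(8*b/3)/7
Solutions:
 f(b) = C1 - 4*b*log(b)/7 + 4*b*(-3*log(2) + 1 + log(3))/7 - 8*exp(b/4)/5


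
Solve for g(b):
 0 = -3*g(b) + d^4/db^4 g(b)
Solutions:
 g(b) = C1*exp(-3^(1/4)*b) + C2*exp(3^(1/4)*b) + C3*sin(3^(1/4)*b) + C4*cos(3^(1/4)*b)


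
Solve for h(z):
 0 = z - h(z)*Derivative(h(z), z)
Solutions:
 h(z) = -sqrt(C1 + z^2)
 h(z) = sqrt(C1 + z^2)


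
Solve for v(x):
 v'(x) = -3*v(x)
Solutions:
 v(x) = C1*exp(-3*x)


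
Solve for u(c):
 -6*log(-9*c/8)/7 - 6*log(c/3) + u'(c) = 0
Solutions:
 u(c) = C1 + 48*c*log(c)/7 + 6*c*(-8 - 5*log(3) - 3*log(2) + I*pi)/7


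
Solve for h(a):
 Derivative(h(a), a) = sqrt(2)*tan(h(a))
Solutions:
 h(a) = pi - asin(C1*exp(sqrt(2)*a))
 h(a) = asin(C1*exp(sqrt(2)*a))


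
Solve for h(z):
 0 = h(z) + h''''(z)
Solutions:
 h(z) = (C1*sin(sqrt(2)*z/2) + C2*cos(sqrt(2)*z/2))*exp(-sqrt(2)*z/2) + (C3*sin(sqrt(2)*z/2) + C4*cos(sqrt(2)*z/2))*exp(sqrt(2)*z/2)


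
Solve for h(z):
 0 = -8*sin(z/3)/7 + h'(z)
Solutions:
 h(z) = C1 - 24*cos(z/3)/7


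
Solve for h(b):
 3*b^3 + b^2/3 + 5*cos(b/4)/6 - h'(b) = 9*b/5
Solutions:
 h(b) = C1 + 3*b^4/4 + b^3/9 - 9*b^2/10 + 10*sin(b/4)/3


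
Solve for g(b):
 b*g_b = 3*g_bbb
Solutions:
 g(b) = C1 + Integral(C2*airyai(3^(2/3)*b/3) + C3*airybi(3^(2/3)*b/3), b)


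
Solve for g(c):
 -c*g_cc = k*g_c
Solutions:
 g(c) = C1 + c^(1 - re(k))*(C2*sin(log(c)*Abs(im(k))) + C3*cos(log(c)*im(k)))


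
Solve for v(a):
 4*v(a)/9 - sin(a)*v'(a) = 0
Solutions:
 v(a) = C1*(cos(a) - 1)^(2/9)/(cos(a) + 1)^(2/9)


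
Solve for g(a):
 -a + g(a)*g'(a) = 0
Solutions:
 g(a) = -sqrt(C1 + a^2)
 g(a) = sqrt(C1 + a^2)


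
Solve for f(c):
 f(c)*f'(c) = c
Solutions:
 f(c) = -sqrt(C1 + c^2)
 f(c) = sqrt(C1 + c^2)


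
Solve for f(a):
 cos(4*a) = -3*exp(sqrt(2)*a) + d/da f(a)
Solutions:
 f(a) = C1 + 3*sqrt(2)*exp(sqrt(2)*a)/2 + sin(4*a)/4


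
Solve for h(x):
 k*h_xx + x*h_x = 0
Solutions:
 h(x) = C1 + C2*sqrt(k)*erf(sqrt(2)*x*sqrt(1/k)/2)


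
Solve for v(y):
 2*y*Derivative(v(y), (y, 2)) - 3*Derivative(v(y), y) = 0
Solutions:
 v(y) = C1 + C2*y^(5/2)


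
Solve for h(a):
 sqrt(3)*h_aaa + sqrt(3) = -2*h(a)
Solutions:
 h(a) = C3*exp(-2^(1/3)*3^(5/6)*a/3) + (C1*sin(6^(1/3)*a/2) + C2*cos(6^(1/3)*a/2))*exp(2^(1/3)*3^(5/6)*a/6) - sqrt(3)/2


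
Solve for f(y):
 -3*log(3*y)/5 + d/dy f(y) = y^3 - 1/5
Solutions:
 f(y) = C1 + y^4/4 + 3*y*log(y)/5 - 4*y/5 + 3*y*log(3)/5


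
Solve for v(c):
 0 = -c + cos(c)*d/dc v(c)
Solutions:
 v(c) = C1 + Integral(c/cos(c), c)


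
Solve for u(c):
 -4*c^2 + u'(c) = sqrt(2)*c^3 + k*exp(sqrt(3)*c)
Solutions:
 u(c) = C1 + sqrt(2)*c^4/4 + 4*c^3/3 + sqrt(3)*k*exp(sqrt(3)*c)/3


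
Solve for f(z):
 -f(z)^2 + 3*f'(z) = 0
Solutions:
 f(z) = -3/(C1 + z)


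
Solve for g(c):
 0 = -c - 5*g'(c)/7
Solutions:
 g(c) = C1 - 7*c^2/10


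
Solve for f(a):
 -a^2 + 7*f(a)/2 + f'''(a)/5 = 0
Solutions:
 f(a) = C3*exp(-2^(2/3)*35^(1/3)*a/2) + 2*a^2/7 + (C1*sin(2^(2/3)*sqrt(3)*35^(1/3)*a/4) + C2*cos(2^(2/3)*sqrt(3)*35^(1/3)*a/4))*exp(2^(2/3)*35^(1/3)*a/4)


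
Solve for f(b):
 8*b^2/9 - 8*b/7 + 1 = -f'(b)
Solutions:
 f(b) = C1 - 8*b^3/27 + 4*b^2/7 - b


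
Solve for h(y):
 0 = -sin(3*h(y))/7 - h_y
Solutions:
 y/7 + log(cos(3*h(y)) - 1)/6 - log(cos(3*h(y)) + 1)/6 = C1


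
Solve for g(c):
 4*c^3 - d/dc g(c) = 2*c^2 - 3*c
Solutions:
 g(c) = C1 + c^4 - 2*c^3/3 + 3*c^2/2


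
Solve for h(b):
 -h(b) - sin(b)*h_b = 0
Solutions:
 h(b) = C1*sqrt(cos(b) + 1)/sqrt(cos(b) - 1)


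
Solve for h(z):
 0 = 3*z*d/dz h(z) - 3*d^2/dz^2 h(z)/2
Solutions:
 h(z) = C1 + C2*erfi(z)


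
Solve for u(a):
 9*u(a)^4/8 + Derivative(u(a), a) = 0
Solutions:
 u(a) = (-3^(2/3)/3 - 3^(1/6)*I)*(1/(C1 + 9*a))^(1/3)
 u(a) = (-3^(2/3)/3 + 3^(1/6)*I)*(1/(C1 + 9*a))^(1/3)
 u(a) = 2*(1/(C1 + 27*a))^(1/3)


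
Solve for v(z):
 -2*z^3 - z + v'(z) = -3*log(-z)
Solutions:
 v(z) = C1 + z^4/2 + z^2/2 - 3*z*log(-z) + 3*z


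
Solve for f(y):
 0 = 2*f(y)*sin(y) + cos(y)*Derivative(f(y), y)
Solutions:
 f(y) = C1*cos(y)^2


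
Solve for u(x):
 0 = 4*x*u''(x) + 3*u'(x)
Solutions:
 u(x) = C1 + C2*x^(1/4)


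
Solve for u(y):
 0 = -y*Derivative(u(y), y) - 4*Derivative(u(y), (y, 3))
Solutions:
 u(y) = C1 + Integral(C2*airyai(-2^(1/3)*y/2) + C3*airybi(-2^(1/3)*y/2), y)


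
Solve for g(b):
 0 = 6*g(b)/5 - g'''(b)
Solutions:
 g(b) = C3*exp(5^(2/3)*6^(1/3)*b/5) + (C1*sin(2^(1/3)*3^(5/6)*5^(2/3)*b/10) + C2*cos(2^(1/3)*3^(5/6)*5^(2/3)*b/10))*exp(-5^(2/3)*6^(1/3)*b/10)


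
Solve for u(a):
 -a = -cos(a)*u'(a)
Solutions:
 u(a) = C1 + Integral(a/cos(a), a)


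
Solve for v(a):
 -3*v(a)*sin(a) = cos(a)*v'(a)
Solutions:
 v(a) = C1*cos(a)^3


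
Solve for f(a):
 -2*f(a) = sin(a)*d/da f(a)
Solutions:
 f(a) = C1*(cos(a) + 1)/(cos(a) - 1)


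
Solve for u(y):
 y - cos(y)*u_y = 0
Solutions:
 u(y) = C1 + Integral(y/cos(y), y)


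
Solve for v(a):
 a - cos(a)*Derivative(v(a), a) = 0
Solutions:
 v(a) = C1 + Integral(a/cos(a), a)


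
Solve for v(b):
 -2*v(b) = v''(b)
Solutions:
 v(b) = C1*sin(sqrt(2)*b) + C2*cos(sqrt(2)*b)


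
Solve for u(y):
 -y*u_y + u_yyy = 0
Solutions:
 u(y) = C1 + Integral(C2*airyai(y) + C3*airybi(y), y)


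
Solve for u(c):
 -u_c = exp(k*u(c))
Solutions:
 u(c) = Piecewise((log(1/(C1*k + c*k))/k, Ne(k, 0)), (nan, True))
 u(c) = Piecewise((C1 - c, Eq(k, 0)), (nan, True))


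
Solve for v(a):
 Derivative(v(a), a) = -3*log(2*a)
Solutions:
 v(a) = C1 - 3*a*log(a) - a*log(8) + 3*a


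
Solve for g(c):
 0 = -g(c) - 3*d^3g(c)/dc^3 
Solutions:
 g(c) = C3*exp(-3^(2/3)*c/3) + (C1*sin(3^(1/6)*c/2) + C2*cos(3^(1/6)*c/2))*exp(3^(2/3)*c/6)


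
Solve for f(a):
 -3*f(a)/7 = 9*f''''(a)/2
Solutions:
 f(a) = (C1*sin(42^(3/4)*a/42) + C2*cos(42^(3/4)*a/42))*exp(-42^(3/4)*a/42) + (C3*sin(42^(3/4)*a/42) + C4*cos(42^(3/4)*a/42))*exp(42^(3/4)*a/42)


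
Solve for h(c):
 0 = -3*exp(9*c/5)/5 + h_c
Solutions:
 h(c) = C1 + exp(9*c/5)/3


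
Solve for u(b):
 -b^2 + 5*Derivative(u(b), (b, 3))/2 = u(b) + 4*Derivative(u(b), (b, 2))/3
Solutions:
 u(b) = C1*exp(b*(-(135*sqrt(19249) + 18737)^(1/3) - 64/(135*sqrt(19249) + 18737)^(1/3) + 16)/90)*sin(sqrt(3)*b*(-(135*sqrt(19249) + 18737)^(1/3) + 64/(135*sqrt(19249) + 18737)^(1/3))/90) + C2*exp(b*(-(135*sqrt(19249) + 18737)^(1/3) - 64/(135*sqrt(19249) + 18737)^(1/3) + 16)/90)*cos(sqrt(3)*b*(-(135*sqrt(19249) + 18737)^(1/3) + 64/(135*sqrt(19249) + 18737)^(1/3))/90) + C3*exp(b*(64/(135*sqrt(19249) + 18737)^(1/3) + 8 + (135*sqrt(19249) + 18737)^(1/3))/45) - b^2 + 8/3


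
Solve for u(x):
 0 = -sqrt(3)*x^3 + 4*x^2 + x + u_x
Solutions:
 u(x) = C1 + sqrt(3)*x^4/4 - 4*x^3/3 - x^2/2


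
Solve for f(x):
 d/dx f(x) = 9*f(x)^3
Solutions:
 f(x) = -sqrt(2)*sqrt(-1/(C1 + 9*x))/2
 f(x) = sqrt(2)*sqrt(-1/(C1 + 9*x))/2


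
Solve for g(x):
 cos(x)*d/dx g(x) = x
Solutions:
 g(x) = C1 + Integral(x/cos(x), x)


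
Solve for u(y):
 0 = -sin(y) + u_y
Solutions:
 u(y) = C1 - cos(y)


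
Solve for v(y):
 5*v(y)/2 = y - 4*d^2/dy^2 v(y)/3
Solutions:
 v(y) = C1*sin(sqrt(30)*y/4) + C2*cos(sqrt(30)*y/4) + 2*y/5


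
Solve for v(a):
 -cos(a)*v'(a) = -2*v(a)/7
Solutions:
 v(a) = C1*(sin(a) + 1)^(1/7)/(sin(a) - 1)^(1/7)


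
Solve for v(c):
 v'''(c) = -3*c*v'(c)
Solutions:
 v(c) = C1 + Integral(C2*airyai(-3^(1/3)*c) + C3*airybi(-3^(1/3)*c), c)


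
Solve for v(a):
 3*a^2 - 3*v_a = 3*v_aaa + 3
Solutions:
 v(a) = C1 + C2*sin(a) + C3*cos(a) + a^3/3 - 3*a


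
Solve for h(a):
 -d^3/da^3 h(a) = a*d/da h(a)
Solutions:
 h(a) = C1 + Integral(C2*airyai(-a) + C3*airybi(-a), a)


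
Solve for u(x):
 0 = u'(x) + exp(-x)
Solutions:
 u(x) = C1 + exp(-x)


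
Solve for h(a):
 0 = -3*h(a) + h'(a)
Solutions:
 h(a) = C1*exp(3*a)


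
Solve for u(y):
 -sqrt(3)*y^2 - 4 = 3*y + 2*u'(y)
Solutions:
 u(y) = C1 - sqrt(3)*y^3/6 - 3*y^2/4 - 2*y


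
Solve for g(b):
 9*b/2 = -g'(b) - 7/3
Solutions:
 g(b) = C1 - 9*b^2/4 - 7*b/3


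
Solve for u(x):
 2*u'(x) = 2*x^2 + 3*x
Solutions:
 u(x) = C1 + x^3/3 + 3*x^2/4


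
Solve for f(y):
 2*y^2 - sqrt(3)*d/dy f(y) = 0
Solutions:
 f(y) = C1 + 2*sqrt(3)*y^3/9


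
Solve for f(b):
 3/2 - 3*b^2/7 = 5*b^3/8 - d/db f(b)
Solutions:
 f(b) = C1 + 5*b^4/32 + b^3/7 - 3*b/2


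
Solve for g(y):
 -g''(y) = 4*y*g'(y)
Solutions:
 g(y) = C1 + C2*erf(sqrt(2)*y)


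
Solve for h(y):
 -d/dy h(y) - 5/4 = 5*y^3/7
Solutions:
 h(y) = C1 - 5*y^4/28 - 5*y/4


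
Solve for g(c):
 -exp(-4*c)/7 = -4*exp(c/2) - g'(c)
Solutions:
 g(c) = C1 - 8*exp(c/2) - exp(-4*c)/28


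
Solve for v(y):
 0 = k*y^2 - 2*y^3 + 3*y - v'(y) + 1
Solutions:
 v(y) = C1 + k*y^3/3 - y^4/2 + 3*y^2/2 + y


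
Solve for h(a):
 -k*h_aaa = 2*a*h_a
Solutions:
 h(a) = C1 + Integral(C2*airyai(2^(1/3)*a*(-1/k)^(1/3)) + C3*airybi(2^(1/3)*a*(-1/k)^(1/3)), a)


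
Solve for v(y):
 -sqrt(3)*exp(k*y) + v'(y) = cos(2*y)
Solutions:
 v(y) = C1 + sin(2*y)/2 + sqrt(3)*exp(k*y)/k


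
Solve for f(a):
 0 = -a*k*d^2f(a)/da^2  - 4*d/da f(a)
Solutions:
 f(a) = C1 + a^(((re(k) - 4)*re(k) + im(k)^2)/(re(k)^2 + im(k)^2))*(C2*sin(4*log(a)*Abs(im(k))/(re(k)^2 + im(k)^2)) + C3*cos(4*log(a)*im(k)/(re(k)^2 + im(k)^2)))


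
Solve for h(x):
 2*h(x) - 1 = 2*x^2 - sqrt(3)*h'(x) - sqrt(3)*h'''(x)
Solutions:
 h(x) = C1*exp(-sqrt(3)*x*(-(3 + sqrt(10))^(1/3) + (3 + sqrt(10))^(-1/3))/6)*sin(x*((3 + sqrt(10))^(-1/3) + (3 + sqrt(10))^(1/3))/2) + C2*exp(-sqrt(3)*x*(-(3 + sqrt(10))^(1/3) + (3 + sqrt(10))^(-1/3))/6)*cos(x*((3 + sqrt(10))^(-1/3) + (3 + sqrt(10))^(1/3))/2) + C3*exp(sqrt(3)*x*(-(3 + sqrt(10))^(1/3) + (3 + sqrt(10))^(-1/3))/3) + x^2 - sqrt(3)*x + 2


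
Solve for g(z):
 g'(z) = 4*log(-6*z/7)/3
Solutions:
 g(z) = C1 + 4*z*log(-z)/3 + 4*z*(-log(7) - 1 + log(6))/3


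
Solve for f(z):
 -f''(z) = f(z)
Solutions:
 f(z) = C1*sin(z) + C2*cos(z)


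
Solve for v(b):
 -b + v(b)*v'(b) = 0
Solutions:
 v(b) = -sqrt(C1 + b^2)
 v(b) = sqrt(C1 + b^2)


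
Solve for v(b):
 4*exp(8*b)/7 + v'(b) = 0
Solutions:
 v(b) = C1 - exp(8*b)/14


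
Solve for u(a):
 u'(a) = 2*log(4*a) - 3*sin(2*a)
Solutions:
 u(a) = C1 + 2*a*log(a) - 2*a + 4*a*log(2) + 3*cos(2*a)/2


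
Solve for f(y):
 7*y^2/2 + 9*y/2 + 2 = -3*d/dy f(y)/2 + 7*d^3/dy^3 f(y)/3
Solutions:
 f(y) = C1 + C2*exp(-3*sqrt(14)*y/14) + C3*exp(3*sqrt(14)*y/14) - 7*y^3/9 - 3*y^2/2 - 232*y/27


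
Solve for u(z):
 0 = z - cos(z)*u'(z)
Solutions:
 u(z) = C1 + Integral(z/cos(z), z)


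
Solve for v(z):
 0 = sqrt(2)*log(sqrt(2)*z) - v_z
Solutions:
 v(z) = C1 + sqrt(2)*z*log(z) - sqrt(2)*z + sqrt(2)*z*log(2)/2


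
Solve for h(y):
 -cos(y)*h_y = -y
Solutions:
 h(y) = C1 + Integral(y/cos(y), y)


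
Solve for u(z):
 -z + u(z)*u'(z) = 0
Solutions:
 u(z) = -sqrt(C1 + z^2)
 u(z) = sqrt(C1 + z^2)


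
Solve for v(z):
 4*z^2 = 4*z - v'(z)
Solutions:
 v(z) = C1 - 4*z^3/3 + 2*z^2


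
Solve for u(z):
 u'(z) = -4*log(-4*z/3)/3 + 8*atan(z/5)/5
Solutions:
 u(z) = C1 - 4*z*log(-z)/3 + 8*z*atan(z/5)/5 - 8*z*log(2)/3 + 4*z/3 + 4*z*log(3)/3 - 4*log(z^2 + 25)


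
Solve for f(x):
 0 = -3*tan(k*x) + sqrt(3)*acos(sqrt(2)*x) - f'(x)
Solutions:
 f(x) = C1 + sqrt(3)*(x*acos(sqrt(2)*x) - sqrt(2)*sqrt(1 - 2*x^2)/2) - 3*Piecewise((-log(cos(k*x))/k, Ne(k, 0)), (0, True))


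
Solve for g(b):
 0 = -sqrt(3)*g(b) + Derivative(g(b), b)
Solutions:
 g(b) = C1*exp(sqrt(3)*b)


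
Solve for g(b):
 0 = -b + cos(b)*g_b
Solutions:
 g(b) = C1 + Integral(b/cos(b), b)


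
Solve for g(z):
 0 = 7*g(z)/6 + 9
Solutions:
 g(z) = -54/7


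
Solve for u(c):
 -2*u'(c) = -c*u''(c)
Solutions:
 u(c) = C1 + C2*c^3


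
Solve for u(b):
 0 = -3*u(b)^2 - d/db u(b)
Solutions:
 u(b) = 1/(C1 + 3*b)


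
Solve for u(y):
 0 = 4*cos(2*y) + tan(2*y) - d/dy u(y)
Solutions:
 u(y) = C1 - log(cos(2*y))/2 + 2*sin(2*y)


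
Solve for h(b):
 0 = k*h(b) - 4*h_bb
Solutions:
 h(b) = C1*exp(-b*sqrt(k)/2) + C2*exp(b*sqrt(k)/2)


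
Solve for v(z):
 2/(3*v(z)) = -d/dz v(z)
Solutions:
 v(z) = -sqrt(C1 - 12*z)/3
 v(z) = sqrt(C1 - 12*z)/3


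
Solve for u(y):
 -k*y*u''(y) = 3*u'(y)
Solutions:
 u(y) = C1 + y^(((re(k) - 3)*re(k) + im(k)^2)/(re(k)^2 + im(k)^2))*(C2*sin(3*log(y)*Abs(im(k))/(re(k)^2 + im(k)^2)) + C3*cos(3*log(y)*im(k)/(re(k)^2 + im(k)^2)))


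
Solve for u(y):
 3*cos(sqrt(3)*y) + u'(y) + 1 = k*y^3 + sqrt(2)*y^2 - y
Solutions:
 u(y) = C1 + k*y^4/4 + sqrt(2)*y^3/3 - y^2/2 - y - sqrt(3)*sin(sqrt(3)*y)


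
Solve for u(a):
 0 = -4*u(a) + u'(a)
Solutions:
 u(a) = C1*exp(4*a)


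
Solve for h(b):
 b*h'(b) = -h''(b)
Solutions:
 h(b) = C1 + C2*erf(sqrt(2)*b/2)


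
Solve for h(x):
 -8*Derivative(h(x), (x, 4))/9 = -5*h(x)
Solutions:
 h(x) = C1*exp(-10^(1/4)*sqrt(3)*x/2) + C2*exp(10^(1/4)*sqrt(3)*x/2) + C3*sin(10^(1/4)*sqrt(3)*x/2) + C4*cos(10^(1/4)*sqrt(3)*x/2)


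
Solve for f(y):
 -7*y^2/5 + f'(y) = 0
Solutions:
 f(y) = C1 + 7*y^3/15


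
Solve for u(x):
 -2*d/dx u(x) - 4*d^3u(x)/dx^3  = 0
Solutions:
 u(x) = C1 + C2*sin(sqrt(2)*x/2) + C3*cos(sqrt(2)*x/2)


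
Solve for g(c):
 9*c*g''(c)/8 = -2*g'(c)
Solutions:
 g(c) = C1 + C2/c^(7/9)


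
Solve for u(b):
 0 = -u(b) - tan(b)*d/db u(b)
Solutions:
 u(b) = C1/sin(b)


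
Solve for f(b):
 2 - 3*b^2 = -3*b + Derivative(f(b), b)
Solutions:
 f(b) = C1 - b^3 + 3*b^2/2 + 2*b


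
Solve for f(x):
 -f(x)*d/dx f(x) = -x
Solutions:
 f(x) = -sqrt(C1 + x^2)
 f(x) = sqrt(C1 + x^2)


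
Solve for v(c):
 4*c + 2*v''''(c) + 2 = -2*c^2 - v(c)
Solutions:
 v(c) = -2*c^2 - 4*c + (C1*sin(2^(1/4)*c/2) + C2*cos(2^(1/4)*c/2))*exp(-2^(1/4)*c/2) + (C3*sin(2^(1/4)*c/2) + C4*cos(2^(1/4)*c/2))*exp(2^(1/4)*c/2) - 2


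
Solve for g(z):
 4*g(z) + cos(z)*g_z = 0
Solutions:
 g(z) = C1*(sin(z)^2 - 2*sin(z) + 1)/(sin(z)^2 + 2*sin(z) + 1)


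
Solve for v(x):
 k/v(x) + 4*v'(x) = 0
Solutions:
 v(x) = -sqrt(C1 - 2*k*x)/2
 v(x) = sqrt(C1 - 2*k*x)/2


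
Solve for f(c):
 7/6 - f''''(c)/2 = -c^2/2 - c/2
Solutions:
 f(c) = C1 + C2*c + C3*c^2 + C4*c^3 + c^6/360 + c^5/120 + 7*c^4/72


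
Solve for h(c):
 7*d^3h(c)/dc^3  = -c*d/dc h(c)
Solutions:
 h(c) = C1 + Integral(C2*airyai(-7^(2/3)*c/7) + C3*airybi(-7^(2/3)*c/7), c)


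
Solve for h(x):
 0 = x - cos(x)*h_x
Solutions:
 h(x) = C1 + Integral(x/cos(x), x)


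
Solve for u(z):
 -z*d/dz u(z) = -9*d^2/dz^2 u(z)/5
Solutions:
 u(z) = C1 + C2*erfi(sqrt(10)*z/6)


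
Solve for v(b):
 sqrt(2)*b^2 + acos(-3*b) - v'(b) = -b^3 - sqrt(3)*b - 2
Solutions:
 v(b) = C1 + b^4/4 + sqrt(2)*b^3/3 + sqrt(3)*b^2/2 + b*acos(-3*b) + 2*b + sqrt(1 - 9*b^2)/3


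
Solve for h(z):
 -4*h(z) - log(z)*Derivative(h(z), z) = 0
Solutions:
 h(z) = C1*exp(-4*li(z))


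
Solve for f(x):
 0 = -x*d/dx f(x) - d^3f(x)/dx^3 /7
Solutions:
 f(x) = C1 + Integral(C2*airyai(-7^(1/3)*x) + C3*airybi(-7^(1/3)*x), x)


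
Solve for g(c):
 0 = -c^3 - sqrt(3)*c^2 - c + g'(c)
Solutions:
 g(c) = C1 + c^4/4 + sqrt(3)*c^3/3 + c^2/2


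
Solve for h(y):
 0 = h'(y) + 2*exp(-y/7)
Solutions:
 h(y) = C1 + 14*exp(-y/7)


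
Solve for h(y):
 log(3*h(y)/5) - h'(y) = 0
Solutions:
 -Integral(1/(log(_y) - log(5) + log(3)), (_y, h(y))) = C1 - y


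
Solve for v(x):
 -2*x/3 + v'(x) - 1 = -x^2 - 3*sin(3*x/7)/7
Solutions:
 v(x) = C1 - x^3/3 + x^2/3 + x + cos(3*x/7)


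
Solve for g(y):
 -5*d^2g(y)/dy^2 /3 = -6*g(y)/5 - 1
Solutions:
 g(y) = C1*exp(-3*sqrt(2)*y/5) + C2*exp(3*sqrt(2)*y/5) - 5/6


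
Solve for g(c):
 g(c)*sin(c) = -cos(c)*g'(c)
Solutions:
 g(c) = C1*cos(c)


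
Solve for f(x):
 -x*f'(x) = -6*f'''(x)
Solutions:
 f(x) = C1 + Integral(C2*airyai(6^(2/3)*x/6) + C3*airybi(6^(2/3)*x/6), x)


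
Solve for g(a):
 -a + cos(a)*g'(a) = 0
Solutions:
 g(a) = C1 + Integral(a/cos(a), a)


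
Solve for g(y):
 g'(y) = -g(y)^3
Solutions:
 g(y) = -sqrt(2)*sqrt(-1/(C1 - y))/2
 g(y) = sqrt(2)*sqrt(-1/(C1 - y))/2
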